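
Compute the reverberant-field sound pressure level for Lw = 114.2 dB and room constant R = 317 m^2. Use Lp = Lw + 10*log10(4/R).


4/R = 4/317 = 0.0126183
Lp = 114.2 + 10*log10(0.0126183) = 95.21 dB


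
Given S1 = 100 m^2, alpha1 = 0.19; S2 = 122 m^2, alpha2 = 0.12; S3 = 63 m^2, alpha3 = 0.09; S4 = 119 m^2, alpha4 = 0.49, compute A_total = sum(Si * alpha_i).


100 * 0.19 = 19
122 * 0.12 = 14.64
63 * 0.09 = 5.67
119 * 0.49 = 58.31
A_total = 19 + 14.64 + 5.67 + 58.31 = 97.62 m^2


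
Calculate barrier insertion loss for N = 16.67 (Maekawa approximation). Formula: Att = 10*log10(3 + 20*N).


3 + 20*N = 3 + 20*16.67 = 336.4
Att = 10*log10(336.4) = 25.269 dB


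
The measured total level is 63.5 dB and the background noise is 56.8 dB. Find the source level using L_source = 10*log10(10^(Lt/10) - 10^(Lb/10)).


10^(63.5/10) = 2.23872e+06
10^(56.8/10) = 478630
Difference = 2.23872e+06 - 478630 = 1.76009e+06
L_source = 10*log10(1.76009e+06) = 62.455 dB


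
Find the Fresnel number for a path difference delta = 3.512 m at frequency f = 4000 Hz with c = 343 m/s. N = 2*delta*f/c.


N = 2*delta*f/c = 2*delta/lambda, where lambda = c/f
lambda = 343 / 4000 = 0.08575 m
N = 2 * 3.512 / 0.08575 = 81.913


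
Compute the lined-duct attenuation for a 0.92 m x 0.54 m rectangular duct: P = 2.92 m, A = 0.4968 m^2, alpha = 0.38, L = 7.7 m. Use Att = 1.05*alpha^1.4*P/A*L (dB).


alpha^1.4 = 0.38^1.4 = 0.258046
Attenuation rate = 1.05 * alpha^1.4 * P / A
= 1.05 * 0.258046 * 2.92 / 0.4968 = 1.59253 dB/m
Total Att = 1.59253 * 7.7 = 12.262 dB


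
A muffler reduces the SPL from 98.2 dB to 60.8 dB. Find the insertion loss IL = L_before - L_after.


Insertion loss = SPL without muffler - SPL with muffler
IL = 98.2 - 60.8 = 37.4 dB


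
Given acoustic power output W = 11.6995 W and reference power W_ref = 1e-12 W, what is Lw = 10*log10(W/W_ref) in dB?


W / W_ref = 11.6995 / 1e-12 = 1.16995e+13
Lw = 10 * log10(1.16995e+13) = 130.68 dB


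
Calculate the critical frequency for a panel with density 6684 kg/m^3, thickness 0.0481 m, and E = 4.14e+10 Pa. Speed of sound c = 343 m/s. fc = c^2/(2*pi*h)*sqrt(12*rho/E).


12*rho/E = 12*6684/4.14e+10 = 1.93739e-06
sqrt(12*rho/E) = sqrt(1.93739e-06) = 0.0013919
c^2/(2*pi*h) = 343^2/(2*pi*0.0481) = 389281
fc = 389281 * 0.0013919 = 541.84 Hz


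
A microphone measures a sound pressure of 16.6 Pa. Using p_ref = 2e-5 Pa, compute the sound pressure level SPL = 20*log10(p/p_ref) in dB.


p / p_ref = 16.6 / 2e-5 = 830000
SPL = 20 * log10(830000) = 118.38 dB


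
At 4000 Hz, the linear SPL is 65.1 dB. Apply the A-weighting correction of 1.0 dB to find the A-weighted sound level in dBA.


A-weighting table: 4000 Hz -> 1.0 dB correction
SPL_A = SPL + correction = 65.1 + (1.0) = 66.1 dBA


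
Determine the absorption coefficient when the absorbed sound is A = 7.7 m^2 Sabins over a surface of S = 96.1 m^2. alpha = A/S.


Absorption coefficient = absorbed power / incident power
alpha = A / S = 7.7 / 96.1 = 0.080125


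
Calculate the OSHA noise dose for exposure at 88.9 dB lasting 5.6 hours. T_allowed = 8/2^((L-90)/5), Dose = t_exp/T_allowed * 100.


T_allowed = 8 / 2^((88.9 - 90)/5) = 9.31787 hr
Dose = 5.6 / 9.31787 * 100 = 60.1 %


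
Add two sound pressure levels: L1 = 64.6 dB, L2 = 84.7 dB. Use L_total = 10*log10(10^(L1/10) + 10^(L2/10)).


10^(64.6/10) = 2.88403e+06
10^(84.7/10) = 2.95121e+08
Sum = 2.88403e+06 + 2.95121e+08 = 2.98005e+08
L_total = 10*log10(2.98005e+08) = 84.742 dB


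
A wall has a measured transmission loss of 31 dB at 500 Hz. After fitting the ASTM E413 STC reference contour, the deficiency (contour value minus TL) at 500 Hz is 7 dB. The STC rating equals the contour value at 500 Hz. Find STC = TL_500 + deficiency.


By ASTM E413, STC = value of the fitted reference contour at 500 Hz.
Contour value at 500 Hz = TL_500 + deficiency = 31 + 7 = 38
STC = 38


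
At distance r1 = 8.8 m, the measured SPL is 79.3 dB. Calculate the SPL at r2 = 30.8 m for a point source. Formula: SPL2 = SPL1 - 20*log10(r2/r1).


r2/r1 = 30.8/8.8 = 3.5
Correction = 20*log10(3.5) = 10.8814 dB
SPL2 = 79.3 - 10.8814 = 68.419 dB


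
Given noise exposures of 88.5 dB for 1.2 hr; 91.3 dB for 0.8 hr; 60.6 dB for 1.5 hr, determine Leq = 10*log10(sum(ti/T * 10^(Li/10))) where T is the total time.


T_total = 1.2 + 0.8 + 1.5 = 3.5 hr
(1.2/3.5) * 10^(88.5/10) = 2.42724e+08
(0.8/3.5) * 10^(91.3/10) = 3.08334e+08
(1.5/3.5) * 10^(60.6/10) = 492066
Sum = 2.42724e+08 + 3.08334e+08 + 492066 = 5.5155e+08
Leq = 10*log10(5.5155e+08) = 87.416 dB


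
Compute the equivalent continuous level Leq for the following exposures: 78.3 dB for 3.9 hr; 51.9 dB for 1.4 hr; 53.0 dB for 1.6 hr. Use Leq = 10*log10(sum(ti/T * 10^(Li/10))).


T_total = 3.9 + 1.4 + 1.6 = 6.9 hr
(3.9/6.9) * 10^(78.3/10) = 3.82134e+07
(1.4/6.9) * 10^(51.9/10) = 31425.3
(1.6/6.9) * 10^(53.0/10) = 46267
Sum = 3.82134e+07 + 31425.3 + 46267 = 3.82911e+07
Leq = 10*log10(3.82911e+07) = 75.831 dB


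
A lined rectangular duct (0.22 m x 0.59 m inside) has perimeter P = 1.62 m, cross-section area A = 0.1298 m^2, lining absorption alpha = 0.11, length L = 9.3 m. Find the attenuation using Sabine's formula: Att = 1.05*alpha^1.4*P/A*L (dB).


alpha^1.4 = 0.11^1.4 = 0.0454935
Attenuation rate = 1.05 * alpha^1.4 * P / A
= 1.05 * 0.0454935 * 1.62 / 0.1298 = 0.596182 dB/m
Total Att = 0.596182 * 9.3 = 5.5445 dB


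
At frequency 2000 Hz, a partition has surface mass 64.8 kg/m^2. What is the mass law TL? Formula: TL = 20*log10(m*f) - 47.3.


m * f = 64.8 * 2000 = 129600
20*log10(129600) = 102.252 dB
TL = 102.252 - 47.3 = 54.952 dB


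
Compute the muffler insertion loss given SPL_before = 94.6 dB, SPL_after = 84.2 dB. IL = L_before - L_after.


Insertion loss = SPL without muffler - SPL with muffler
IL = 94.6 - 84.2 = 10.4 dB


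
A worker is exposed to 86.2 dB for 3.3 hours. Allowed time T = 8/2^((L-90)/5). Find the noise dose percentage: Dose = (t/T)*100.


T_allowed = 8 / 2^((86.2 - 90)/5) = 13.5479 hr
Dose = 3.3 / 13.5479 * 100 = 24.358 %


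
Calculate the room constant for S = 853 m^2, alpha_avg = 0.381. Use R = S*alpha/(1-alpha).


R = 853 * 0.381 / (1 - 0.381) = 525.03 m^2


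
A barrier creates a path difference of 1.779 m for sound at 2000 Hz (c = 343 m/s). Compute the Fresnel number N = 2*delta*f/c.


N = 2*delta*f/c = 2*delta/lambda, where lambda = c/f
lambda = 343 / 2000 = 0.1715 m
N = 2 * 1.779 / 0.1715 = 20.746


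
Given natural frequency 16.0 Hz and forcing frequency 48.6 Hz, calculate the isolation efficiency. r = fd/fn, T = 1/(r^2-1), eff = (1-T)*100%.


r = 48.6 / 16.0 = 3.0375
r^2 - 1 = 3.0375^2 - 1 = 8.22641
T = 1/8.22641 = 0.12156
Efficiency = (1 - 0.12156)*100 = 87.844 %


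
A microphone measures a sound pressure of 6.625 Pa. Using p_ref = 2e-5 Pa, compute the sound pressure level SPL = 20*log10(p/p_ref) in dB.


p / p_ref = 6.625 / 2e-5 = 331250
SPL = 20 * log10(331250) = 110.4 dB


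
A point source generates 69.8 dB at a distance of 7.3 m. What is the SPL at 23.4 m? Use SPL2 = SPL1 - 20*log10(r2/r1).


r2/r1 = 23.4/7.3 = 3.20548
Correction = 20*log10(3.20548) = 10.1179 dB
SPL2 = 69.8 - 10.1179 = 59.682 dB


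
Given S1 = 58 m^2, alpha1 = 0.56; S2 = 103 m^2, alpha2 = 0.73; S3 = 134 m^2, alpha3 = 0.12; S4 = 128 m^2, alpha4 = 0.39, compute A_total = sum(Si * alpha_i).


58 * 0.56 = 32.48
103 * 0.73 = 75.19
134 * 0.12 = 16.08
128 * 0.39 = 49.92
A_total = 32.48 + 75.19 + 16.08 + 49.92 = 173.67 m^2


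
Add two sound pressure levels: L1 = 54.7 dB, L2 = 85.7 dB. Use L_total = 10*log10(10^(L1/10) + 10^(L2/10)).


10^(54.7/10) = 295121
10^(85.7/10) = 3.71535e+08
Sum = 295121 + 3.71535e+08 = 3.7183e+08
L_total = 10*log10(3.7183e+08) = 85.703 dB


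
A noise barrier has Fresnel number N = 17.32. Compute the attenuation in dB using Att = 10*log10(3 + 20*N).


3 + 20*N = 3 + 20*17.32 = 349.4
Att = 10*log10(349.4) = 25.433 dB


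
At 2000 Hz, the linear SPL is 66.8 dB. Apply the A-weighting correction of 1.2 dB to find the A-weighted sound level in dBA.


A-weighting table: 2000 Hz -> 1.2 dB correction
SPL_A = SPL + correction = 66.8 + (1.2) = 68 dBA


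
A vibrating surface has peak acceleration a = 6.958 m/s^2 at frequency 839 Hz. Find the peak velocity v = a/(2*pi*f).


omega = 2*pi*f = 2*pi*839 = 5271.59 rad/s
v = a / omega = 6.958 / 5271.59 = 0.0013199 m/s


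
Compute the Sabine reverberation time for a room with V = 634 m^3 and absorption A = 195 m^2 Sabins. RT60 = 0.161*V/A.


RT60 = 0.161 * 634 / 195 = 0.52346 s


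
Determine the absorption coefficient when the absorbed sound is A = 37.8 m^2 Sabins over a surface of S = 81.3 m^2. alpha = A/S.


Absorption coefficient = absorbed power / incident power
alpha = A / S = 37.8 / 81.3 = 0.46494


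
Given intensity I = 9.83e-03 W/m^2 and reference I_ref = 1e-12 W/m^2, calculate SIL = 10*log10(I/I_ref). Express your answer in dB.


I / I_ref = 9.83e-03 / 1e-12 = 9.83e+09
SIL = 10 * log10(9.83e+09) = 99.926 dB


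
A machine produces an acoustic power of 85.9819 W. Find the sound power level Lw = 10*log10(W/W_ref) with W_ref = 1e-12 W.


W / W_ref = 85.9819 / 1e-12 = 8.59819e+13
Lw = 10 * log10(8.59819e+13) = 139.34 dB


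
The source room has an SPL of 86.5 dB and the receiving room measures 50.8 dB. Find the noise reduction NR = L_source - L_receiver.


NR = L_source - L_receiver (difference between source and receiving room levels)
NR = 86.5 - 50.8 = 35.7 dB


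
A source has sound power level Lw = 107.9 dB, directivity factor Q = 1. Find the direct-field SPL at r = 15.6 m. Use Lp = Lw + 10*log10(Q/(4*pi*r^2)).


4*pi*r^2 = 4*pi*15.6^2 = 3058.15 m^2
Q / (4*pi*r^2) = 1 / 3058.15 = 0.000326995
Lp = 107.9 + 10*log10(0.000326995) = 73.045 dB


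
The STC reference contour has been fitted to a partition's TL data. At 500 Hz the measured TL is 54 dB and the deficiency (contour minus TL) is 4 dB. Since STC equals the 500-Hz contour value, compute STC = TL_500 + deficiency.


By ASTM E413, STC = value of the fitted reference contour at 500 Hz.
Contour value at 500 Hz = TL_500 + deficiency = 54 + 4 = 58
STC = 58


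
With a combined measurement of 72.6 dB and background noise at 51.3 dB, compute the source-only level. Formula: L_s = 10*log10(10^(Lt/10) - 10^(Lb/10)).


10^(72.6/10) = 1.8197e+07
10^(51.3/10) = 134896
Difference = 1.8197e+07 - 134896 = 1.80621e+07
L_source = 10*log10(1.80621e+07) = 72.568 dB


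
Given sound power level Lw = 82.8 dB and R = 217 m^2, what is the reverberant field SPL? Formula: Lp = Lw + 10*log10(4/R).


4/R = 4/217 = 0.0184332
Lp = 82.8 + 10*log10(0.0184332) = 65.456 dB


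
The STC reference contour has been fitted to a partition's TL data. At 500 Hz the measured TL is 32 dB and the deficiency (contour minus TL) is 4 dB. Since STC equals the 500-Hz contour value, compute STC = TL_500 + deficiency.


By ASTM E413, STC = value of the fitted reference contour at 500 Hz.
Contour value at 500 Hz = TL_500 + deficiency = 32 + 4 = 36
STC = 36


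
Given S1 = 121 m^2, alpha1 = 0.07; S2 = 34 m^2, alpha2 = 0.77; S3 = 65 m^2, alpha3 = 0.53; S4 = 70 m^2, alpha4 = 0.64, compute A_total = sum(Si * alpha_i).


121 * 0.07 = 8.47
34 * 0.77 = 26.18
65 * 0.53 = 34.45
70 * 0.64 = 44.8
A_total = 8.47 + 26.18 + 34.45 + 44.8 = 113.9 m^2


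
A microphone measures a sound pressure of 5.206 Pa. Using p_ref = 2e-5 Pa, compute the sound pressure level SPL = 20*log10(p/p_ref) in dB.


p / p_ref = 5.206 / 2e-5 = 260300
SPL = 20 * log10(260300) = 108.31 dB


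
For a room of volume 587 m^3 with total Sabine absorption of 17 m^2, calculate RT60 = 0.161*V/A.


RT60 = 0.161 * 587 / 17 = 5.5592 s


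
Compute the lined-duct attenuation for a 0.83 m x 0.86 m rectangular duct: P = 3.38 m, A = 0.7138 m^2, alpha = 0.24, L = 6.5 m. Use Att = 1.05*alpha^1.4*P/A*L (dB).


alpha^1.4 = 0.24^1.4 = 0.135611
Attenuation rate = 1.05 * alpha^1.4 * P / A
= 1.05 * 0.135611 * 3.38 / 0.7138 = 0.674255 dB/m
Total Att = 0.674255 * 6.5 = 4.3827 dB


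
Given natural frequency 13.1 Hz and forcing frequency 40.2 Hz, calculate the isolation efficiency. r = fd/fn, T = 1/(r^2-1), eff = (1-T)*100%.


r = 40.2 / 13.1 = 3.0687
r^2 - 1 = 3.0687^2 - 1 = 8.41692
T = 1/8.41692 = 0.118808
Efficiency = (1 - 0.118808)*100 = 88.119 %


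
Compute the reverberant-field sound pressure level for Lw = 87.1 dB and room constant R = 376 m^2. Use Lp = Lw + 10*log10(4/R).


4/R = 4/376 = 0.0106383
Lp = 87.1 + 10*log10(0.0106383) = 67.369 dB


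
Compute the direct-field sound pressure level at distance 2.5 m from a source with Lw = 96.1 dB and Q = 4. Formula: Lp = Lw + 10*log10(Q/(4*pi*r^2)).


4*pi*r^2 = 4*pi*2.5^2 = 78.5398 m^2
Q / (4*pi*r^2) = 4 / 78.5398 = 0.0509296
Lp = 96.1 + 10*log10(0.0509296) = 83.17 dB


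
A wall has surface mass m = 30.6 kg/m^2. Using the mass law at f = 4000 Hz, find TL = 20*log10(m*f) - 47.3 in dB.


m * f = 30.6 * 4000 = 122400
20*log10(122400) = 101.756 dB
TL = 101.756 - 47.3 = 54.456 dB


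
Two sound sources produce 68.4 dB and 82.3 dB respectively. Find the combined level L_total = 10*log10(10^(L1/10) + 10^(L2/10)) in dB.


10^(68.4/10) = 6.91831e+06
10^(82.3/10) = 1.69824e+08
Sum = 6.91831e+06 + 1.69824e+08 = 1.76742e+08
L_total = 10*log10(1.76742e+08) = 82.473 dB


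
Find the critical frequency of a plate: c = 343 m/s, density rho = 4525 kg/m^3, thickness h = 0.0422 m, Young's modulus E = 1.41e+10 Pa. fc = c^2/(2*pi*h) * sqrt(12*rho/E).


12*rho/E = 12*4525/1.41e+10 = 3.85106e-06
sqrt(12*rho/E) = sqrt(3.85106e-06) = 0.00196241
c^2/(2*pi*h) = 343^2/(2*pi*0.0422) = 443707
fc = 443707 * 0.00196241 = 870.74 Hz


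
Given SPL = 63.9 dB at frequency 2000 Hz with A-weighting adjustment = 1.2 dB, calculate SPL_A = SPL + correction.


A-weighting table: 2000 Hz -> 1.2 dB correction
SPL_A = SPL + correction = 63.9 + (1.2) = 65.1 dBA


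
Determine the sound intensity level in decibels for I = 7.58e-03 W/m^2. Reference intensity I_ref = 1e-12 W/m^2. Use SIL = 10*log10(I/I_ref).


I / I_ref = 7.58e-03 / 1e-12 = 7.58e+09
SIL = 10 * log10(7.58e+09) = 98.797 dB


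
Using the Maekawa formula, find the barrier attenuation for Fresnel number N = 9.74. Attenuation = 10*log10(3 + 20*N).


3 + 20*N = 3 + 20*9.74 = 197.8
Att = 10*log10(197.8) = 22.962 dB


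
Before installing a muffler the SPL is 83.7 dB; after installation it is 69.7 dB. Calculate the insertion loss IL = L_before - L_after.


Insertion loss = SPL without muffler - SPL with muffler
IL = 83.7 - 69.7 = 14 dB


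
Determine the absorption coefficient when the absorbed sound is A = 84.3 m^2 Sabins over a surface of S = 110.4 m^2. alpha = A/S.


Absorption coefficient = absorbed power / incident power
alpha = A / S = 84.3 / 110.4 = 0.76359


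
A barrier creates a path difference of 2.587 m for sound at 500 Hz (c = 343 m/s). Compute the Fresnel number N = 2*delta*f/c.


N = 2*delta*f/c = 2*delta/lambda, where lambda = c/f
lambda = 343 / 500 = 0.686 m
N = 2 * 2.587 / 0.686 = 7.5423


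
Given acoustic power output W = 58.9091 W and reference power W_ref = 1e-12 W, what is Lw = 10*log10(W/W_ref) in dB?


W / W_ref = 58.9091 / 1e-12 = 5.89091e+13
Lw = 10 * log10(5.89091e+13) = 137.7 dB


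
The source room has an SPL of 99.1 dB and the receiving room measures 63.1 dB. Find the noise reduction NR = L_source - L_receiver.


NR = L_source - L_receiver (difference between source and receiving room levels)
NR = 99.1 - 63.1 = 36 dB


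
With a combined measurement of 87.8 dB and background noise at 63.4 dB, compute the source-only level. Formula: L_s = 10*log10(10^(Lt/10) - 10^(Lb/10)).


10^(87.8/10) = 6.0256e+08
10^(63.4/10) = 2.18776e+06
Difference = 6.0256e+08 - 2.18776e+06 = 6.00372e+08
L_source = 10*log10(6.00372e+08) = 87.784 dB


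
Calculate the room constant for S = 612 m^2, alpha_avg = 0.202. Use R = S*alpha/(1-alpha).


R = 612 * 0.202 / (1 - 0.202) = 154.92 m^2


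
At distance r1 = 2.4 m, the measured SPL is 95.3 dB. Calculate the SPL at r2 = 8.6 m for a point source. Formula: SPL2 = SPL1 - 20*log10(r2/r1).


r2/r1 = 8.6/2.4 = 3.58333
Correction = 20*log10(3.58333) = 11.0857 dB
SPL2 = 95.3 - 11.0857 = 84.214 dB


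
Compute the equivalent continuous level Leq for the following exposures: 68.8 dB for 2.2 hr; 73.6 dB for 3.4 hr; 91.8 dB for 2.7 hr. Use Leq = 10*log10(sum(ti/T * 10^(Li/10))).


T_total = 2.2 + 3.4 + 2.7 = 8.3 hr
(2.2/8.3) * 10^(68.8/10) = 2.01069e+06
(3.4/8.3) * 10^(73.6/10) = 9.38428e+06
(2.7/8.3) * 10^(91.8/10) = 4.92363e+08
Sum = 2.01069e+06 + 9.38428e+06 + 4.92363e+08 = 5.03758e+08
Leq = 10*log10(5.03758e+08) = 87.022 dB


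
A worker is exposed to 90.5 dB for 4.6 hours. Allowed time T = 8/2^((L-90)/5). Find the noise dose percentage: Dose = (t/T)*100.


T_allowed = 8 / 2^((90.5 - 90)/5) = 7.46426 hr
Dose = 4.6 / 7.46426 * 100 = 61.627 %


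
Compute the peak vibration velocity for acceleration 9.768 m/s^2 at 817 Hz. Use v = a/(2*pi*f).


omega = 2*pi*f = 2*pi*817 = 5133.36 rad/s
v = a / omega = 9.768 / 5133.36 = 0.0019028 m/s


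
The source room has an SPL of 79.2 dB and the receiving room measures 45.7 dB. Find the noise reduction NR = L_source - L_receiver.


NR = L_source - L_receiver (difference between source and receiving room levels)
NR = 79.2 - 45.7 = 33.5 dB


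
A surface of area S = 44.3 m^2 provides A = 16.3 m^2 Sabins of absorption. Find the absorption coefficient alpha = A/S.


Absorption coefficient = absorbed power / incident power
alpha = A / S = 16.3 / 44.3 = 0.36795


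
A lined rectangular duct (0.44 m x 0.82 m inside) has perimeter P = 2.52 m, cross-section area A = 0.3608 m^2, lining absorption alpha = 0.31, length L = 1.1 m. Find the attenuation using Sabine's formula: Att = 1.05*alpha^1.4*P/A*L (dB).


alpha^1.4 = 0.31^1.4 = 0.194047
Attenuation rate = 1.05 * alpha^1.4 * P / A
= 1.05 * 0.194047 * 2.52 / 0.3608 = 1.42308 dB/m
Total Att = 1.42308 * 1.1 = 1.5654 dB


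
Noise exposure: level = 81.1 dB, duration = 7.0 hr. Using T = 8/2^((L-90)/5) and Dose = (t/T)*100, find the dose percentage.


T_allowed = 8 / 2^((81.1 - 90)/5) = 27.4741 hr
Dose = 7.0 / 27.4741 * 100 = 25.479 %


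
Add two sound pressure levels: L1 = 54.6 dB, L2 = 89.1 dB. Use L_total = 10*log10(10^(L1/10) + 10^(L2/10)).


10^(54.6/10) = 288403
10^(89.1/10) = 8.12831e+08
Sum = 288403 + 8.12831e+08 = 8.13119e+08
L_total = 10*log10(8.13119e+08) = 89.102 dB


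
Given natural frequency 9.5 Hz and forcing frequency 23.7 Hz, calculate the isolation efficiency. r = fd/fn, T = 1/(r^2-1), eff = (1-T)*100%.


r = 23.7 / 9.5 = 2.49474
r^2 - 1 = 2.49474^2 - 1 = 5.22373
T = 1/5.22373 = 0.191434
Efficiency = (1 - 0.191434)*100 = 80.857 %


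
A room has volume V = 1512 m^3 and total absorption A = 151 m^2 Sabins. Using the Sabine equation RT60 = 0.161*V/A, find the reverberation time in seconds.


RT60 = 0.161 * 1512 / 151 = 1.6121 s


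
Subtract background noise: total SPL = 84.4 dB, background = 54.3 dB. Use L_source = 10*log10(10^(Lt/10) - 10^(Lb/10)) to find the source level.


10^(84.4/10) = 2.75423e+08
10^(54.3/10) = 269153
Difference = 2.75423e+08 - 269153 = 2.75154e+08
L_source = 10*log10(2.75154e+08) = 84.396 dB


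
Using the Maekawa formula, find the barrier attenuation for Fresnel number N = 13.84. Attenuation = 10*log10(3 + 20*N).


3 + 20*N = 3 + 20*13.84 = 279.8
Att = 10*log10(279.8) = 24.468 dB


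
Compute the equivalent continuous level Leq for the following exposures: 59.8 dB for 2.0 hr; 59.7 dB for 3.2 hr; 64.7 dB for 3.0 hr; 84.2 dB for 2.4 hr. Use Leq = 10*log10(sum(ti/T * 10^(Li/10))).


T_total = 2.0 + 3.2 + 3.0 + 2.4 = 10.6 hr
(2.0/10.6) * 10^(59.8/10) = 180187
(3.2/10.6) * 10^(59.7/10) = 281737
(3.0/10.6) * 10^(64.7/10) = 835248
(2.4/10.6) * 10^(84.2/10) = 5.95532e+07
Sum = 180187 + 281737 + 835248 + 5.95532e+07 = 6.08504e+07
Leq = 10*log10(6.08504e+07) = 77.843 dB


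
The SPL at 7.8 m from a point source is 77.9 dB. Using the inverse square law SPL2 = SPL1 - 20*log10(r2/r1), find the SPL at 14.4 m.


r2/r1 = 14.4/7.8 = 1.84615
Correction = 20*log10(1.84615) = 5.32534 dB
SPL2 = 77.9 - 5.32534 = 72.575 dB


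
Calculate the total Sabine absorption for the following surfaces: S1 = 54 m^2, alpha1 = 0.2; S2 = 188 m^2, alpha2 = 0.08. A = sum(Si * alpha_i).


54 * 0.2 = 10.8
188 * 0.08 = 15.04
A_total = 10.8 + 15.04 = 25.84 m^2


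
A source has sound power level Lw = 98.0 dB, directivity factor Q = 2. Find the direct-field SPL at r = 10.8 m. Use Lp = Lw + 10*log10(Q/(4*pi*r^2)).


4*pi*r^2 = 4*pi*10.8^2 = 1465.74 m^2
Q / (4*pi*r^2) = 2 / 1465.74 = 0.0013645
Lp = 98.0 + 10*log10(0.0013645) = 69.35 dB


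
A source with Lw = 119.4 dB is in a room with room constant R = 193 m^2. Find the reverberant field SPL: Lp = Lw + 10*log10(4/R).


4/R = 4/193 = 0.0207254
Lp = 119.4 + 10*log10(0.0207254) = 102.57 dB


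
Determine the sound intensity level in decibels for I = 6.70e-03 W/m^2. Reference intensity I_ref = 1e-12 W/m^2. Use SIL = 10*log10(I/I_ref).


I / I_ref = 6.70e-03 / 1e-12 = 6.7e+09
SIL = 10 * log10(6.7e+09) = 98.261 dB


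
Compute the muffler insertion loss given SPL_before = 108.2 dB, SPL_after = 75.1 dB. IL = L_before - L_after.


Insertion loss = SPL without muffler - SPL with muffler
IL = 108.2 - 75.1 = 33.1 dB


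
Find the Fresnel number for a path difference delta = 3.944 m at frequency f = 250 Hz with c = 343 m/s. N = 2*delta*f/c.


N = 2*delta*f/c = 2*delta/lambda, where lambda = c/f
lambda = 343 / 250 = 1.372 m
N = 2 * 3.944 / 1.372 = 5.7493


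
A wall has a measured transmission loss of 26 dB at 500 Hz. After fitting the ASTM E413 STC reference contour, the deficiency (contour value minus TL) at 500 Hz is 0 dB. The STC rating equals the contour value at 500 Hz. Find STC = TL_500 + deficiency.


By ASTM E413, STC = value of the fitted reference contour at 500 Hz.
Contour value at 500 Hz = TL_500 + deficiency = 26 + 0 = 26
STC = 26


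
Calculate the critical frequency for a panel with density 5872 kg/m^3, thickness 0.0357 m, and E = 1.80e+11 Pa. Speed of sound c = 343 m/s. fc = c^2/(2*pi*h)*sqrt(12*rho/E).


12*rho/E = 12*5872/1.80e+11 = 3.91467e-07
sqrt(12*rho/E) = sqrt(3.91467e-07) = 0.000625673
c^2/(2*pi*h) = 343^2/(2*pi*0.0357) = 524494
fc = 524494 * 0.000625673 = 328.16 Hz


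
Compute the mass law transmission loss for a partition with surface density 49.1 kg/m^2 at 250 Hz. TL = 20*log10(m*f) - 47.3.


m * f = 49.1 * 250 = 12275
20*log10(12275) = 81.7804 dB
TL = 81.7804 - 47.3 = 34.48 dB


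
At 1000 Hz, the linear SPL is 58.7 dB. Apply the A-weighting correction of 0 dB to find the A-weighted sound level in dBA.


A-weighting table: 1000 Hz -> 0 dB correction
SPL_A = SPL + correction = 58.7 + (0) = 58.7 dBA


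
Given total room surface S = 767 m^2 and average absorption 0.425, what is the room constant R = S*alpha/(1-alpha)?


R = 767 * 0.425 / (1 - 0.425) = 566.91 m^2


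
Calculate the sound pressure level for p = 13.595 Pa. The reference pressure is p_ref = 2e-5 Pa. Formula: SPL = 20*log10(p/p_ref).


p / p_ref = 13.595 / 2e-5 = 679750
SPL = 20 * log10(679750) = 116.65 dB


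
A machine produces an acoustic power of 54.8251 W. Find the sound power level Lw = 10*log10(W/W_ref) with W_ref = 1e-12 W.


W / W_ref = 54.8251 / 1e-12 = 5.48251e+13
Lw = 10 * log10(5.48251e+13) = 137.39 dB


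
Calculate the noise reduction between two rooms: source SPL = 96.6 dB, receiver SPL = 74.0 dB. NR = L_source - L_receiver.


NR = L_source - L_receiver (difference between source and receiving room levels)
NR = 96.6 - 74.0 = 22.6 dB


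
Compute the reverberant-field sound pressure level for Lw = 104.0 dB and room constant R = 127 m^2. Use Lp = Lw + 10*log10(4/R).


4/R = 4/127 = 0.0314961
Lp = 104.0 + 10*log10(0.0314961) = 88.983 dB


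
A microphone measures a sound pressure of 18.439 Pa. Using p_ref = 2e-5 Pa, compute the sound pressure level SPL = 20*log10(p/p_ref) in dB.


p / p_ref = 18.439 / 2e-5 = 921950
SPL = 20 * log10(921950) = 119.29 dB


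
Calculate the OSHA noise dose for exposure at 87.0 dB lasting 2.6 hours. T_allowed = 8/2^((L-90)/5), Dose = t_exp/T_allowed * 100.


T_allowed = 8 / 2^((87.0 - 90)/5) = 12.1257 hr
Dose = 2.6 / 12.1257 * 100 = 21.442 %


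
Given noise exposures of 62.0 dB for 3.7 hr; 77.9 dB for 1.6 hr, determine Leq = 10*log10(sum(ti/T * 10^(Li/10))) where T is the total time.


T_total = 3.7 + 1.6 = 5.3 hr
(3.7/5.3) * 10^(62.0/10) = 1.10643e+06
(1.6/5.3) * 10^(77.9/10) = 1.86142e+07
Sum = 1.10643e+06 + 1.86142e+07 = 1.97206e+07
Leq = 10*log10(1.97206e+07) = 72.949 dB


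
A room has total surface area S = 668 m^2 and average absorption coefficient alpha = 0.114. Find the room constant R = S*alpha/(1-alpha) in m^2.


R = 668 * 0.114 / (1 - 0.114) = 85.95 m^2


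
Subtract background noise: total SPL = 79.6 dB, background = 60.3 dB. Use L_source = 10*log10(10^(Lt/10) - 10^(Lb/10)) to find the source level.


10^(79.6/10) = 9.12011e+07
10^(60.3/10) = 1.07152e+06
Difference = 9.12011e+07 - 1.07152e+06 = 9.01296e+07
L_source = 10*log10(9.01296e+07) = 79.549 dB


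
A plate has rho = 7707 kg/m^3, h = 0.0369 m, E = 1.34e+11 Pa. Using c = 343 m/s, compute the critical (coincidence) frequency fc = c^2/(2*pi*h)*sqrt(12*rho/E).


12*rho/E = 12*7707/1.34e+11 = 6.90179e-07
sqrt(12*rho/E) = sqrt(6.90179e-07) = 0.00083077
c^2/(2*pi*h) = 343^2/(2*pi*0.0369) = 507437
fc = 507437 * 0.00083077 = 421.56 Hz


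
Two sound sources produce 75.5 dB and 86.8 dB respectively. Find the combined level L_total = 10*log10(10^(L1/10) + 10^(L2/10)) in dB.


10^(75.5/10) = 3.54813e+07
10^(86.8/10) = 4.7863e+08
Sum = 3.54813e+07 + 4.7863e+08 = 5.14111e+08
L_total = 10*log10(5.14111e+08) = 87.111 dB


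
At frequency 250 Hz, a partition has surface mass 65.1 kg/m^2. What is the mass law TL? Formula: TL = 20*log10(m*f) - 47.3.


m * f = 65.1 * 250 = 16275
20*log10(16275) = 84.2304 dB
TL = 84.2304 - 47.3 = 36.93 dB


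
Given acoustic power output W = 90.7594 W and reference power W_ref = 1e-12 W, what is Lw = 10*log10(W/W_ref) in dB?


W / W_ref = 90.7594 / 1e-12 = 9.07594e+13
Lw = 10 * log10(9.07594e+13) = 139.58 dB


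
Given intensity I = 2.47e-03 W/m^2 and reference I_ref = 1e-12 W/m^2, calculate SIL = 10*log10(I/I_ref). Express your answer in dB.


I / I_ref = 2.47e-03 / 1e-12 = 2.47e+09
SIL = 10 * log10(2.47e+09) = 93.927 dB


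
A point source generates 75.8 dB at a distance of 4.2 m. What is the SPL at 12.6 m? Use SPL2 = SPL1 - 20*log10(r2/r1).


r2/r1 = 12.6/4.2 = 3
Correction = 20*log10(3) = 9.54243 dB
SPL2 = 75.8 - 9.54243 = 66.258 dB


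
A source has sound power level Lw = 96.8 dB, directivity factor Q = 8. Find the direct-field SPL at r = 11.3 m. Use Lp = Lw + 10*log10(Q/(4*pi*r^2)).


4*pi*r^2 = 4*pi*11.3^2 = 1604.6 m^2
Q / (4*pi*r^2) = 8 / 1604.6 = 0.00498567
Lp = 96.8 + 10*log10(0.00498567) = 73.777 dB


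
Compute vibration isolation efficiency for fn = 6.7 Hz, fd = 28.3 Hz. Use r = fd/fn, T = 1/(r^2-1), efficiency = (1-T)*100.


r = 28.3 / 6.7 = 4.22388
r^2 - 1 = 4.22388^2 - 1 = 16.8412
T = 1/16.8412 = 0.0593782
Efficiency = (1 - 0.0593782)*100 = 94.062 %


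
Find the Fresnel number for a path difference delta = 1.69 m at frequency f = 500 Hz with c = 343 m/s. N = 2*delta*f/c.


N = 2*delta*f/c = 2*delta/lambda, where lambda = c/f
lambda = 343 / 500 = 0.686 m
N = 2 * 1.69 / 0.686 = 4.9271


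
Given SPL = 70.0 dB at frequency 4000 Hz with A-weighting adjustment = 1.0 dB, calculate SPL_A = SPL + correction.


A-weighting table: 4000 Hz -> 1.0 dB correction
SPL_A = SPL + correction = 70.0 + (1.0) = 71 dBA


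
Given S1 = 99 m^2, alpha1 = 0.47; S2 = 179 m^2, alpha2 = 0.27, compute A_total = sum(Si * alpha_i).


99 * 0.47 = 46.53
179 * 0.27 = 48.33
A_total = 46.53 + 48.33 = 94.86 m^2


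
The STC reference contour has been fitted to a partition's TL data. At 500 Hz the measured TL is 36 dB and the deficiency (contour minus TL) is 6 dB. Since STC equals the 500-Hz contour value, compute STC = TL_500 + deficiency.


By ASTM E413, STC = value of the fitted reference contour at 500 Hz.
Contour value at 500 Hz = TL_500 + deficiency = 36 + 6 = 42
STC = 42


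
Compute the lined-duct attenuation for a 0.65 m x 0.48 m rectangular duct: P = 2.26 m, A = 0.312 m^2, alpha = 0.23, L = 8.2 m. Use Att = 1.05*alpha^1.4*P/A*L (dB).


alpha^1.4 = 0.23^1.4 = 0.127767
Attenuation rate = 1.05 * alpha^1.4 * P / A
= 1.05 * 0.127767 * 2.26 / 0.312 = 0.971766 dB/m
Total Att = 0.971766 * 8.2 = 7.9685 dB


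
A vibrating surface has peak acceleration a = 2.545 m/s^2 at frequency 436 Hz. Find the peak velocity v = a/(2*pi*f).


omega = 2*pi*f = 2*pi*436 = 2739.47 rad/s
v = a / omega = 2.545 / 2739.47 = 0.00092901 m/s


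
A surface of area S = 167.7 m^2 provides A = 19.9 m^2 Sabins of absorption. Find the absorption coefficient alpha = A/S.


Absorption coefficient = absorbed power / incident power
alpha = A / S = 19.9 / 167.7 = 0.11866


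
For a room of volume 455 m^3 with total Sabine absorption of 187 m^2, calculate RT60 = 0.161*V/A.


RT60 = 0.161 * 455 / 187 = 0.39174 s


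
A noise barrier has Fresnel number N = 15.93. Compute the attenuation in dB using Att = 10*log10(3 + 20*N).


3 + 20*N = 3 + 20*15.93 = 321.6
Att = 10*log10(321.6) = 25.073 dB


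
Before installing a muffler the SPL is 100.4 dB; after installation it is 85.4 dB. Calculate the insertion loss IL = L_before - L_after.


Insertion loss = SPL without muffler - SPL with muffler
IL = 100.4 - 85.4 = 15 dB


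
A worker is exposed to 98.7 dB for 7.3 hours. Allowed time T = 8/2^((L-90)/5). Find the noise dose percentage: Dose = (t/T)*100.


T_allowed = 8 / 2^((98.7 - 90)/5) = 2.39496 hr
Dose = 7.3 / 2.39496 * 100 = 304.81 %


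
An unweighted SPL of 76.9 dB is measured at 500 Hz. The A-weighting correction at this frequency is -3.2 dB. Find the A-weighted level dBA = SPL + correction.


A-weighting table: 500 Hz -> -3.2 dB correction
SPL_A = SPL + correction = 76.9 + (-3.2) = 73.7 dBA


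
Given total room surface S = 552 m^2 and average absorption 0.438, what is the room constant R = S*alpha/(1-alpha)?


R = 552 * 0.438 / (1 - 0.438) = 430.21 m^2


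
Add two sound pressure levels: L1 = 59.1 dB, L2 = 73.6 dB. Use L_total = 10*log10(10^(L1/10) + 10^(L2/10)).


10^(59.1/10) = 812831
10^(73.6/10) = 2.29087e+07
Sum = 812831 + 2.29087e+07 = 2.37215e+07
L_total = 10*log10(2.37215e+07) = 73.751 dB


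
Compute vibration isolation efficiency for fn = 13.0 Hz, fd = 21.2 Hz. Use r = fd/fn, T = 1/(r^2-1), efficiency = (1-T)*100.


r = 21.2 / 13.0 = 1.63077
r^2 - 1 = 1.63077^2 - 1 = 1.65941
T = 1/1.65941 = 0.602624
Efficiency = (1 - 0.602624)*100 = 39.738 %


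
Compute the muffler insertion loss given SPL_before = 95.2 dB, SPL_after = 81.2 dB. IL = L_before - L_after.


Insertion loss = SPL without muffler - SPL with muffler
IL = 95.2 - 81.2 = 14 dB


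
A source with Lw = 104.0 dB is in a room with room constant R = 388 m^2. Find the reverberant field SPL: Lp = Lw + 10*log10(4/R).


4/R = 4/388 = 0.0103093
Lp = 104.0 + 10*log10(0.0103093) = 84.132 dB


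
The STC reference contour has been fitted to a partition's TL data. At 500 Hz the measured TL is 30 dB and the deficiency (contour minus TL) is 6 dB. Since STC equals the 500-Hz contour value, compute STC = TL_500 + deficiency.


By ASTM E413, STC = value of the fitted reference contour at 500 Hz.
Contour value at 500 Hz = TL_500 + deficiency = 30 + 6 = 36
STC = 36


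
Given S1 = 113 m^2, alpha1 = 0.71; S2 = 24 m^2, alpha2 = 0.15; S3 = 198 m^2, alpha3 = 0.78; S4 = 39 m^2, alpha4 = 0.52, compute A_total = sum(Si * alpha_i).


113 * 0.71 = 80.23
24 * 0.15 = 3.6
198 * 0.78 = 154.44
39 * 0.52 = 20.28
A_total = 80.23 + 3.6 + 154.44 + 20.28 = 258.55 m^2


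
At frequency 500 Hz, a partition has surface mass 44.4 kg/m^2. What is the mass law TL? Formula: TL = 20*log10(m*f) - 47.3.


m * f = 44.4 * 500 = 22200
20*log10(22200) = 86.9271 dB
TL = 86.9271 - 47.3 = 39.627 dB


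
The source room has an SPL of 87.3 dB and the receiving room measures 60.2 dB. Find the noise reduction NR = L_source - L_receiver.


NR = L_source - L_receiver (difference between source and receiving room levels)
NR = 87.3 - 60.2 = 27.1 dB


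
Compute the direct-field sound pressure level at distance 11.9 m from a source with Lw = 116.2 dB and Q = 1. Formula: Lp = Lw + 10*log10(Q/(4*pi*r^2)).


4*pi*r^2 = 4*pi*11.9^2 = 1779.52 m^2
Q / (4*pi*r^2) = 1 / 1779.52 = 0.000561949
Lp = 116.2 + 10*log10(0.000561949) = 83.697 dB


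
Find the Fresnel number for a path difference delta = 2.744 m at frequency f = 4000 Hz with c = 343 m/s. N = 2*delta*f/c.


N = 2*delta*f/c = 2*delta/lambda, where lambda = c/f
lambda = 343 / 4000 = 0.08575 m
N = 2 * 2.744 / 0.08575 = 64


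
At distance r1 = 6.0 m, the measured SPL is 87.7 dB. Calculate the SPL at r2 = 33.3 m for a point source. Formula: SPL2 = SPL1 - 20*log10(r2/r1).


r2/r1 = 33.3/6.0 = 5.55
Correction = 20*log10(5.55) = 14.8859 dB
SPL2 = 87.7 - 14.8859 = 72.814 dB


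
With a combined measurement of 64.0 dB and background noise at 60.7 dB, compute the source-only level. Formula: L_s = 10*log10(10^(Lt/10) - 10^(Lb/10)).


10^(64.0/10) = 2.51189e+06
10^(60.7/10) = 1.1749e+06
Difference = 2.51189e+06 - 1.1749e+06 = 1.33699e+06
L_source = 10*log10(1.33699e+06) = 61.261 dB


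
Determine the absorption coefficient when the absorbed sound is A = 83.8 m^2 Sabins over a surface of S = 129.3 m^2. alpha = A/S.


Absorption coefficient = absorbed power / incident power
alpha = A / S = 83.8 / 129.3 = 0.64811


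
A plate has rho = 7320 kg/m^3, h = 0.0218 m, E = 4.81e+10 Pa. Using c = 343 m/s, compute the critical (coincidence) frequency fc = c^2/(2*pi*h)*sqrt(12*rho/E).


12*rho/E = 12*7320/4.81e+10 = 1.8262e-06
sqrt(12*rho/E) = sqrt(1.8262e-06) = 0.00135137
c^2/(2*pi*h) = 343^2/(2*pi*0.0218) = 858918
fc = 858918 * 0.00135137 = 1160.7 Hz


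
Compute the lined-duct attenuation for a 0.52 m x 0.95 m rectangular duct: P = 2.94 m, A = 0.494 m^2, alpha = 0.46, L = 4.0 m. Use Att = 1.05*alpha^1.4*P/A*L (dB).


alpha^1.4 = 0.46^1.4 = 0.337179
Attenuation rate = 1.05 * alpha^1.4 * P / A
= 1.05 * 0.337179 * 2.94 / 0.494 = 2.10703 dB/m
Total Att = 2.10703 * 4.0 = 8.4281 dB


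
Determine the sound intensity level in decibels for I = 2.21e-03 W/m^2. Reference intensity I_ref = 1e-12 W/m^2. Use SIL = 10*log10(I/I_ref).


I / I_ref = 2.21e-03 / 1e-12 = 2.21e+09
SIL = 10 * log10(2.21e+09) = 93.444 dB


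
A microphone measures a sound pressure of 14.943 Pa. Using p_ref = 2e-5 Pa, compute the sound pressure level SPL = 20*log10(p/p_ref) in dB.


p / p_ref = 14.943 / 2e-5 = 747150
SPL = 20 * log10(747150) = 117.47 dB


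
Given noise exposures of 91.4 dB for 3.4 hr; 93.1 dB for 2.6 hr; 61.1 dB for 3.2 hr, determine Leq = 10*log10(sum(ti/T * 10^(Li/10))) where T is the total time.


T_total = 3.4 + 2.6 + 3.2 = 9.2 hr
(3.4/9.2) * 10^(91.4/10) = 5.10142e+08
(2.6/9.2) * 10^(93.1/10) = 5.77013e+08
(3.2/9.2) * 10^(61.1/10) = 448087
Sum = 5.10142e+08 + 5.77013e+08 + 448087 = 1.0876e+09
Leq = 10*log10(1.0876e+09) = 90.365 dB


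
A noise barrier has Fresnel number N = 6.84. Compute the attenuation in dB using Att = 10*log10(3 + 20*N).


3 + 20*N = 3 + 20*6.84 = 139.8
Att = 10*log10(139.8) = 21.455 dB


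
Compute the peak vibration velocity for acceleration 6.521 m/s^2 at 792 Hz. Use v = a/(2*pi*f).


omega = 2*pi*f = 2*pi*792 = 4976.28 rad/s
v = a / omega = 6.521 / 4976.28 = 0.0013104 m/s


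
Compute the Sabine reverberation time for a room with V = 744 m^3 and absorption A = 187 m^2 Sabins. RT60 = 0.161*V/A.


RT60 = 0.161 * 744 / 187 = 0.64056 s


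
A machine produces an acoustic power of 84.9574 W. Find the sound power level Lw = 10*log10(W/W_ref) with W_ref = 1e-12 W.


W / W_ref = 84.9574 / 1e-12 = 8.49574e+13
Lw = 10 * log10(8.49574e+13) = 139.29 dB


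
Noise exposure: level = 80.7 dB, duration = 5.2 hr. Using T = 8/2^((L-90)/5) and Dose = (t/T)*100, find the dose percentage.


T_allowed = 8 / 2^((80.7 - 90)/5) = 29.0406 hr
Dose = 5.2 / 29.0406 * 100 = 17.906 %


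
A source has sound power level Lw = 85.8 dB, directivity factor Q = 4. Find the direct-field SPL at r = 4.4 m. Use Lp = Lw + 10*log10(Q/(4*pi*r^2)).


4*pi*r^2 = 4*pi*4.4^2 = 243.285 m^2
Q / (4*pi*r^2) = 4 / 243.285 = 0.0164416
Lp = 85.8 + 10*log10(0.0164416) = 67.959 dB


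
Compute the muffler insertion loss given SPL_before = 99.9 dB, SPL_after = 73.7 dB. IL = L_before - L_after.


Insertion loss = SPL without muffler - SPL with muffler
IL = 99.9 - 73.7 = 26.2 dB


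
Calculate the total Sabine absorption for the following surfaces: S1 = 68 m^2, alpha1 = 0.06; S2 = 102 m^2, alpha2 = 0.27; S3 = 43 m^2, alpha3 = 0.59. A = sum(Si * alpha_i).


68 * 0.06 = 4.08
102 * 0.27 = 27.54
43 * 0.59 = 25.37
A_total = 4.08 + 27.54 + 25.37 = 56.99 m^2


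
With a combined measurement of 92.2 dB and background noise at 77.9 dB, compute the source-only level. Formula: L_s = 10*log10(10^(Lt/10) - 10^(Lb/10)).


10^(92.2/10) = 1.65959e+09
10^(77.9/10) = 6.16595e+07
Difference = 1.65959e+09 - 6.16595e+07 = 1.59793e+09
L_source = 10*log10(1.59793e+09) = 92.036 dB


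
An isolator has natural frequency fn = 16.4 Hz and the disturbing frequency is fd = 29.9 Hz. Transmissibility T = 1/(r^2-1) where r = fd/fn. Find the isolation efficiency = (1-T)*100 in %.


r = 29.9 / 16.4 = 1.82317
r^2 - 1 = 1.82317^2 - 1 = 2.32395
T = 1/2.32395 = 0.430302
Efficiency = (1 - 0.430302)*100 = 56.97 %


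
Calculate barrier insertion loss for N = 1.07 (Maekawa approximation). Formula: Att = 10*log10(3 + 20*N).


3 + 20*N = 3 + 20*1.07 = 24.4
Att = 10*log10(24.4) = 13.874 dB


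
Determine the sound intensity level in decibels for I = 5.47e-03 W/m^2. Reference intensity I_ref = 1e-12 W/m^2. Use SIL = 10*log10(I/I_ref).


I / I_ref = 5.47e-03 / 1e-12 = 5.47e+09
SIL = 10 * log10(5.47e+09) = 97.38 dB


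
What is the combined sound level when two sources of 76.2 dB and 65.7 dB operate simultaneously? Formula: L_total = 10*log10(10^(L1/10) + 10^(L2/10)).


10^(76.2/10) = 4.16869e+07
10^(65.7/10) = 3.71535e+06
Sum = 4.16869e+07 + 3.71535e+06 = 4.54022e+07
L_total = 10*log10(4.54022e+07) = 76.571 dB


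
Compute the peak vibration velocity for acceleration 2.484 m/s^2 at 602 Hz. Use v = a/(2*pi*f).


omega = 2*pi*f = 2*pi*602 = 3782.48 rad/s
v = a / omega = 2.484 / 3782.48 = 0.00065671 m/s


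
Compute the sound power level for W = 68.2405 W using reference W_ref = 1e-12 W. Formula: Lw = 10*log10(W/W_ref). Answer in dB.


W / W_ref = 68.2405 / 1e-12 = 6.82405e+13
Lw = 10 * log10(6.82405e+13) = 138.34 dB


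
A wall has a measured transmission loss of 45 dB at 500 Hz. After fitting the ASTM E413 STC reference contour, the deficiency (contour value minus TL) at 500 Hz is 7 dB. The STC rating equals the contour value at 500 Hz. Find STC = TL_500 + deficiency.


By ASTM E413, STC = value of the fitted reference contour at 500 Hz.
Contour value at 500 Hz = TL_500 + deficiency = 45 + 7 = 52
STC = 52


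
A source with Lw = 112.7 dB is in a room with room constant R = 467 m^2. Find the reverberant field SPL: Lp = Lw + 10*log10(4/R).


4/R = 4/467 = 0.00856531
Lp = 112.7 + 10*log10(0.00856531) = 92.027 dB


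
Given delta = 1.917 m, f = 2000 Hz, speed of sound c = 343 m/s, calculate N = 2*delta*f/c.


N = 2*delta*f/c = 2*delta/lambda, where lambda = c/f
lambda = 343 / 2000 = 0.1715 m
N = 2 * 1.917 / 0.1715 = 22.356


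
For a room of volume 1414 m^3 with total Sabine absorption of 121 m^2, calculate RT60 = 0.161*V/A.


RT60 = 0.161 * 1414 / 121 = 1.8814 s
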